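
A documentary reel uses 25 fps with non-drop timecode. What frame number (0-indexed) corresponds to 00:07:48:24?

frame 11724

Total seconds to the label: (0 × 3600 + 7 × 60 + 48) = 468.
Frame index = 468 × 25 + 24 = 11724.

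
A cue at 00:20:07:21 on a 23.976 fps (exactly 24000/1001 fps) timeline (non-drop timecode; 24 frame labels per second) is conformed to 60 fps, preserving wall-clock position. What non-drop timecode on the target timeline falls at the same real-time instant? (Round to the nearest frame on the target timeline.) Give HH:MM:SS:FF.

00:20:09:05

Source frame index: (0×3600 + 20×60 + 7) × 24 + 21 = 28989.
Real time: 28989 / (24000/1001) = 9672663/8000 s.
Target frame: (9672663/8000) × (60) = 29017989/400 ≈ 72544.973 → 72545.
At 60 labels/s: frame 72545 → 00:20:09:05.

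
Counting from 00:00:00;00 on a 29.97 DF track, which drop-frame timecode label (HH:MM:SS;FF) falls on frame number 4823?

Each 10-minute DF block holds 10 × 60 × 30 − 9 × 2 = 17982 frames. 4823 ÷ 17982 → 0 full blocks, remainder 4823.
Within the partial block the first minute is 1800 frames and each further minute 1798, so 2 further minute boundaries passed. Total skipped labels = 18 × 0 + 2 × 2 = 4.
Non-drop label index = 4823 + 4 = 4827; at 30 labels/s that is 00:02:40:27, i.e. DF 00:02:40;27.

00:02:40;27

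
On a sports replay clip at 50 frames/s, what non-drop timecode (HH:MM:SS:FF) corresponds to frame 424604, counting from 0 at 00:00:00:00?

424604 ÷ 50 = 8492 full seconds, remainder 4 frames.
8492 s = 2 h 21 min 32 s.
Timecode: 02:21:32:04.

02:21:32:04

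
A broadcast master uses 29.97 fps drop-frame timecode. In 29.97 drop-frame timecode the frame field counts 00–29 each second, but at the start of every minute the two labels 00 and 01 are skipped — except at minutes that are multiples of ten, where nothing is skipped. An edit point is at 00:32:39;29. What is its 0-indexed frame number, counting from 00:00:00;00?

58741

As if non-drop at 30 labels/s: (0 × 3600 + 32 × 60 + 39) × 30 + 29 = 58799.
Minute boundaries passed: 32; those not divisible by 10: 32 − 3 = 29; dropped labels = 2 × 29 = 58.
Actual frame index = 58799 − 58 = 58741.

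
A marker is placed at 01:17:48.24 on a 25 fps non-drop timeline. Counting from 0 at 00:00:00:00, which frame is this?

Total seconds to the label: (1 × 3600 + 17 × 60 + 48) = 4668.
Frame index = 4668 × 25 + 24 = 116724.

116724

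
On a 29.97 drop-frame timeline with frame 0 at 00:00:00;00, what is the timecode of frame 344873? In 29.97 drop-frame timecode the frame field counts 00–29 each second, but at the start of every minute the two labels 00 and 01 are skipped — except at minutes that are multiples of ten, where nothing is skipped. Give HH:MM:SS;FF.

Ten DF minutes hold 17982 frames, so frame 344873 lies in block 19 (frames 341658–359639) with 3215 frames into that block.
The block's first minute is 1800 frames and the rest 1798 each; 3215 frames reaches minute 1, so 19 × 18 + 1 × 2 = 344 labels have been skipped so far.
Adding those back, label number 344873 + 344 = 345217 at 30 labels/s is 11507 s + 7 f = 3 h 11 min 47 s frame 7, i.e. 03:11:47;07.

03:11:47;07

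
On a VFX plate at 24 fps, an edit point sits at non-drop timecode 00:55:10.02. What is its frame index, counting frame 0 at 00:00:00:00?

frame 79442

Total seconds to the label: (0 × 3600 + 55 × 60 + 10) = 3310.
Frame index = 3310 × 24 + 2 = 79442.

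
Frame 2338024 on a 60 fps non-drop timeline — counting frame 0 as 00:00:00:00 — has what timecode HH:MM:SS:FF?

2338024 ÷ 60 = 38967 full seconds, remainder 4 frames.
38967 s = 10 h 49 min 27 s.
Timecode: 10:49:27:04.

10:49:27:04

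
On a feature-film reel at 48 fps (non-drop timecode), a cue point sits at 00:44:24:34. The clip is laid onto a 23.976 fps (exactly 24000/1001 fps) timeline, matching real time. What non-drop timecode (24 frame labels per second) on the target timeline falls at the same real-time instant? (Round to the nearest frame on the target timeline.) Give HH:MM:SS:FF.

Source frame index: (0×3600 + 44×60 + 24) × 48 + 34 = 127906.
Real time: 127906 / (48) = 63953/24 s.
Target frame: (63953/24) × (24000/1001) = 63953000/1001 ≈ 63889.111 → 63889.
At 24 labels/s: frame 63889 → 00:44:22:01.

00:44:22:01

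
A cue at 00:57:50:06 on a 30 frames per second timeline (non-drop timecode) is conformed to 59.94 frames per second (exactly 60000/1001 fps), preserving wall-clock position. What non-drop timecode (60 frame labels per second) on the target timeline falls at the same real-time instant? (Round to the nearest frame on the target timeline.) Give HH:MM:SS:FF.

00:57:46:44

Source frame index: (0×3600 + 57×60 + 50) × 30 + 6 = 104106.
Real time: 104106 / (30) = 17351/5 s.
Target frame: (17351/5) × (60000/1001) = 208212000/1001 ≈ 208003.996 → 208004.
At 60 labels/s: frame 208004 → 00:57:46:44.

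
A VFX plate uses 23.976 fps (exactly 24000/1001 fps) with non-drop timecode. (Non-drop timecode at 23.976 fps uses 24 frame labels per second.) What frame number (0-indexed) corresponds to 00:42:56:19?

frame 61843

Total seconds to the label: (0 × 3600 + 42 × 60 + 56) = 2576.
Frame index = 2576 × 24 + 19 = 61843.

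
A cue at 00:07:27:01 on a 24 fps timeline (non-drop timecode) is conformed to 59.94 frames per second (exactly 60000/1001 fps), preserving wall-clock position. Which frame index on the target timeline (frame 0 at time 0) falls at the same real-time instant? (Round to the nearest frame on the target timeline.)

frame 26796

Source frame index: (0×3600 + 7×60 + 27) × 24 + 1 = 10729.
Real time: 10729 / (24) = 10729/24 s.
Target frame: (10729/24) × (60000/1001) = 26822500/1001 ≈ 26795.704 → 26796.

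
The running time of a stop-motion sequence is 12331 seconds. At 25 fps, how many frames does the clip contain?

308275 frames

Frames = 12331 × 25 = 308275.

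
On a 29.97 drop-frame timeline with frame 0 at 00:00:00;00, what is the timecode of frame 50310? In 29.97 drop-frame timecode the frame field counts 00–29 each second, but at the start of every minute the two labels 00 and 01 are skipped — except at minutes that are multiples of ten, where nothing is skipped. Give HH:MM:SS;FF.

00:27:58;20

Each 10-minute DF block holds 10 × 60 × 30 − 9 × 2 = 17982 frames. 50310 ÷ 17982 → 2 full blocks, remainder 14346.
Within the partial block the first minute is 1800 frames and each further minute 1798, so 7 further minute boundaries passed. Total skipped labels = 18 × 2 + 2 × 7 = 50.
Non-drop label index = 50310 + 50 = 50360; at 30 labels/s that is 00:27:58:20, i.e. DF 00:27:58;20.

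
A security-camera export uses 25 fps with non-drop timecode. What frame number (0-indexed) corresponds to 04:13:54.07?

Total seconds to the label: (4 × 3600 + 13 × 60 + 54) = 15234.
Frame index = 15234 × 25 + 7 = 380857.

frame 380857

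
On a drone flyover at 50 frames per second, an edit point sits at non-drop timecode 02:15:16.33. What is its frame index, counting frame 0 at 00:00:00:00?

Total seconds to the label: (2 × 3600 + 15 × 60 + 16) = 8116.
Frame index = 8116 × 50 + 33 = 405833.

frame 405833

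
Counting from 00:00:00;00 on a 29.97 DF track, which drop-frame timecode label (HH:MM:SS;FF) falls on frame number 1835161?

Ten DF minutes hold 17982 frames, so frame 1835161 lies in block 102 (frames 1834164–1852145) with 997 frames into that block.
The block's first minute is 1800 frames and the rest 1798 each; 997 frames reaches minute 0, so 102 × 18 + 0 × 2 = 1836 labels have been skipped so far.
Adding those back, label number 1835161 + 1836 = 1836997 at 30 labels/s is 61233 s + 7 f = 17 h 0 min 33 s frame 7, i.e. 17:00:33;07.

17:00:33;07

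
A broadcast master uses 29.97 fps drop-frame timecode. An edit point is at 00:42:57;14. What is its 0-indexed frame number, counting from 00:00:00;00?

As if non-drop at 30 labels/s: (0 × 3600 + 42 × 60 + 57) × 30 + 14 = 77324.
Minute boundaries passed: 42; those not divisible by 10: 42 − 4 = 38; dropped labels = 2 × 38 = 76.
Actual frame index = 77324 − 76 = 77248.

77248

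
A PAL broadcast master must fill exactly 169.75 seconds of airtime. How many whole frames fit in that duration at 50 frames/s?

Frames = 169.75 × 50 = 16975/2 ≈ 8487.5000.
Complete frames: 8487.

8487 frames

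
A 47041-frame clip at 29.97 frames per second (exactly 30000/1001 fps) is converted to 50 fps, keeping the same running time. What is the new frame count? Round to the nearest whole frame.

78480 frames

Frames at target rate = 47041 × (50) / (30000/1001) = 47088041/600 ≈ 78480.068.
Nearest whole frame: 78480.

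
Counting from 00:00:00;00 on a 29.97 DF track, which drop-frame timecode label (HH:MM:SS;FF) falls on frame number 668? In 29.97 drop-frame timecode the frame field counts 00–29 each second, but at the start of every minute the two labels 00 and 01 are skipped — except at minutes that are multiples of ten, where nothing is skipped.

00:00:22;08

Ten DF minutes hold 17982 frames, so frame 668 lies in block 0 (frames 0–17981) with 668 frames into that block.
The block's first minute is 1800 frames and the rest 1798 each; 668 frames reaches minute 0, so 0 × 18 + 0 × 2 = 0 labels have been skipped so far.
Adding those back, label number 668 + 0 = 668 at 30 labels/s is 22 s + 8 f = 0 h 0 min 22 s frame 8, i.e. 00:00:22;08.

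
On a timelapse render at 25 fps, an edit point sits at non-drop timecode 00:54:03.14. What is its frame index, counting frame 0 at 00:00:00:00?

Total seconds to the label: (0 × 3600 + 54 × 60 + 3) = 3243.
Frame index = 3243 × 25 + 14 = 81089.

frame 81089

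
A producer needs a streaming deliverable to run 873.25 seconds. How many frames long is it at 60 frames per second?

Frames = 873.25 × 60 = 52395.

52395 frames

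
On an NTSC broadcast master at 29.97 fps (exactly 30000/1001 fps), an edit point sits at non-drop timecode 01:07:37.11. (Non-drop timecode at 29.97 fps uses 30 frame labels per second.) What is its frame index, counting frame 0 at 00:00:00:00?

frame 121721

Total seconds to the label: (1 × 3600 + 7 × 60 + 37) = 4057.
Frame index = 4057 × 30 + 11 = 121721.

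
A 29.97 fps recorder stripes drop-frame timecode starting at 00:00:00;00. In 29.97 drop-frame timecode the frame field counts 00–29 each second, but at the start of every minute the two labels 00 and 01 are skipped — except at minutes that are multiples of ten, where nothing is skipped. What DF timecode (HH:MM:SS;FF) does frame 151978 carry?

01:24:31;00

Ten DF minutes hold 17982 frames, so frame 151978 lies in block 8 (frames 143856–161837) with 8122 frames into that block.
The block's first minute is 1800 frames and the rest 1798 each; 8122 frames reaches minute 4, so 8 × 18 + 4 × 2 = 152 labels have been skipped so far.
Adding those back, label number 151978 + 152 = 152130 at 30 labels/s is 5071 s + 0 f = 1 h 24 min 31 s frame 0, i.e. 01:24:31;00.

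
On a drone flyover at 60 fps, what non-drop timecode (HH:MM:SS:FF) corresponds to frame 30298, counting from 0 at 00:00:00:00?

30298 ÷ 60 = 504 full seconds, remainder 58 frames.
504 s = 0 h 8 min 24 s.
Timecode: 00:08:24:58.

00:08:24:58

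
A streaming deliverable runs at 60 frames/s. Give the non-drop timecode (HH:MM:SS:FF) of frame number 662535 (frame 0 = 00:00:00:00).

03:04:02:15

662535 ÷ 60 = 11042 full seconds, remainder 15 frames.
11042 s = 3 h 4 min 2 s.
Timecode: 03:04:02:15.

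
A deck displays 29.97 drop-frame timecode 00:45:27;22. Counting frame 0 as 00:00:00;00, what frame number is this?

81750

Complete 10-minute blocks: 4, each 17982 frames → 71928.
Remaining 5 whole minutes in the current block: 1800 + 4 × 1798 = 8992 frames.
Within the current minute: 27 × 30 + 22 − 2 = 830 (labels ;00/;01 skipped at this minute). Total = 71928 + 8992 + 830 = 81750.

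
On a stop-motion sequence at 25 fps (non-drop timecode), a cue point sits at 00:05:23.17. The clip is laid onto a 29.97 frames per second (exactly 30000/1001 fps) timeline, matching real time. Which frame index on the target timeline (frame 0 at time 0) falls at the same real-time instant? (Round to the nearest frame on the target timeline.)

frame 9701

Source frame index: (0×3600 + 5×60 + 23) × 25 + 17 = 8092.
Real time: 8092 / (25) = 8092/25 s.
Target frame: (8092/25) × (30000/1001) = 1387200/143 ≈ 9700.699 → 9701.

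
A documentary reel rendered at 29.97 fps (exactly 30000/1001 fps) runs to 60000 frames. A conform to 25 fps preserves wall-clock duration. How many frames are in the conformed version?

Target frames = source frames × (target rate / source rate) = 60000 × (25)/(30000/1001) = 60000 × 1001/1200 = 50050.

50050 frames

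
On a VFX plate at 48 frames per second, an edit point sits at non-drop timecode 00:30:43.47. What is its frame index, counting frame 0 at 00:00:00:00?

Total seconds to the label: (0 × 3600 + 30 × 60 + 43) = 1843.
Frame index = 1843 × 48 + 47 = 88511.

88511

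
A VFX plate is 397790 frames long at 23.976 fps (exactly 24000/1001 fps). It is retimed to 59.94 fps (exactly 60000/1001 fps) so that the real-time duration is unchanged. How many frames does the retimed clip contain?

Target frames = source frames × (target rate / source rate) = 397790 × (60000/1001)/(24000/1001) = 397790 × 5/2 = 994475.

994475 frames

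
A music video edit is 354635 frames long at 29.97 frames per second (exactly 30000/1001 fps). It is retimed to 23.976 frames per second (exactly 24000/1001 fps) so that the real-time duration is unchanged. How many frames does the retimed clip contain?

283708 frames

Target frames = source frames × (target rate / source rate) = 354635 × (24000/1001)/(30000/1001) = 354635 × 4/5 = 283708.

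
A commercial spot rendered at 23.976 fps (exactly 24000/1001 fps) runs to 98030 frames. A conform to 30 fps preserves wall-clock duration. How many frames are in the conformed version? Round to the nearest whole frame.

122660 frames

Frames at target rate = 98030 × (30) / (24000/1001) = 9812803/80 ≈ 122660.038.
Nearest whole frame: 122660.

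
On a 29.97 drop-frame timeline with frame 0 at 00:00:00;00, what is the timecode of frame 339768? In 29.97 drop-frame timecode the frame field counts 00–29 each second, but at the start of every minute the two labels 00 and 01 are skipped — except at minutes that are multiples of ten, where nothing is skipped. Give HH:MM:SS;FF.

03:08:56;28

Each 10-minute DF block holds 10 × 60 × 30 − 9 × 2 = 17982 frames. 339768 ÷ 17982 → 18 full blocks, remainder 16092.
Within the partial block the first minute is 1800 frames and each further minute 1798, so 8 further minute boundaries passed. Total skipped labels = 18 × 18 + 2 × 8 = 340.
Non-drop label index = 339768 + 340 = 340108; at 30 labels/s that is 03:08:56:28, i.e. DF 03:08:56;28.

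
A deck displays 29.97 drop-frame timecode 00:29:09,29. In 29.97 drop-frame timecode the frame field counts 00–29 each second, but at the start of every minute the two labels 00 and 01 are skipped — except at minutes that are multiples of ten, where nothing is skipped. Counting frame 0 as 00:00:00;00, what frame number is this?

As if non-drop at 30 labels/s: (0 × 3600 + 29 × 60 + 9) × 30 + 29 = 52499.
Minute boundaries passed: 29; those not divisible by 10: 29 − 2 = 27; dropped labels = 2 × 27 = 54.
Actual frame index = 52499 − 54 = 52445.

52445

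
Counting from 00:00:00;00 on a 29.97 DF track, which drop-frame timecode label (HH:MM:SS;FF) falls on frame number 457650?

04:14:30;08

Each 10-minute DF block holds 10 × 60 × 30 − 9 × 2 = 17982 frames. 457650 ÷ 17982 → 25 full blocks, remainder 8100.
Within the partial block the first minute is 1800 frames and each further minute 1798, so 4 further minute boundaries passed. Total skipped labels = 18 × 25 + 2 × 4 = 458.
Non-drop label index = 457650 + 458 = 458108; at 30 labels/s that is 04:14:30:08, i.e. DF 04:14:30;08.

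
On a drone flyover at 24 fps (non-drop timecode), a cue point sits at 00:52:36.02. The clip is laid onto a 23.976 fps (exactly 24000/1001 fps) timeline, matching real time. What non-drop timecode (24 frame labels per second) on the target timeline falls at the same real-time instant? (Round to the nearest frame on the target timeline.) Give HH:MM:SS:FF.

00:52:32:22

Source frame index: (0×3600 + 52×60 + 36) × 24 + 2 = 75746.
Real time: 75746 / (24) = 37873/12 s.
Target frame: (37873/12) × (24000/1001) = 6886000/91 ≈ 75670.330 → 75670.
At 24 labels/s: frame 75670 → 00:52:32:22.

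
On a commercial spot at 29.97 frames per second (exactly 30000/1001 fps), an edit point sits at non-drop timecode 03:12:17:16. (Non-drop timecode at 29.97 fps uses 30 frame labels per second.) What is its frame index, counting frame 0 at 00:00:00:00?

346126

Total seconds to the label: (3 × 3600 + 12 × 60 + 17) = 11537.
Frame index = 11537 × 30 + 16 = 346126.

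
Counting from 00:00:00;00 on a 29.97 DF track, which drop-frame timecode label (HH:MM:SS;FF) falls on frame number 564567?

05:13:57;21

Each 10-minute DF block holds 10 × 60 × 30 − 9 × 2 = 17982 frames. 564567 ÷ 17982 → 31 full blocks, remainder 7125.
Within the partial block the first minute is 1800 frames and each further minute 1798, so 3 further minute boundaries passed. Total skipped labels = 18 × 31 + 2 × 3 = 564.
Non-drop label index = 564567 + 564 = 565131; at 30 labels/s that is 05:13:57:21, i.e. DF 05:13:57;21.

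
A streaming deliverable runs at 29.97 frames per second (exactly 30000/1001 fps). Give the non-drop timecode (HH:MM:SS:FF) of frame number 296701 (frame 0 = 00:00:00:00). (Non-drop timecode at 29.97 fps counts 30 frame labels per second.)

296701 ÷ 30 = 9890 full seconds, remainder 1 frame.
9890 s = 2 h 44 min 50 s.
Timecode: 02:44:50:01.

02:44:50:01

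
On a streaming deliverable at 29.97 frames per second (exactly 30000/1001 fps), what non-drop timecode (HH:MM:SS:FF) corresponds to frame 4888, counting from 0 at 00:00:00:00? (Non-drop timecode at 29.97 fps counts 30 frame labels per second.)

00:02:42:28

4888 ÷ 30 = 162 full seconds, remainder 28 frames.
162 s = 0 h 2 min 42 s.
Timecode: 00:02:42:28.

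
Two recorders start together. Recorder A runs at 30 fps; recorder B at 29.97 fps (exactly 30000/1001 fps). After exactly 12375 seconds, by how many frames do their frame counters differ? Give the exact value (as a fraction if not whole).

33750/91 frames

A emits 30 × 12375 = 371250 frames; B emits 30000/1001 × 12375 = 33750000/91.
Difference = 33750/91 frames (≈ 370.8791); B is behind A.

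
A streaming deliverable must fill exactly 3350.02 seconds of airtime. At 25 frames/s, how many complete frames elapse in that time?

Frames = 3350.02 × 25 = 167501/2 ≈ 83750.5000.
Complete frames: 83750.

83750 frames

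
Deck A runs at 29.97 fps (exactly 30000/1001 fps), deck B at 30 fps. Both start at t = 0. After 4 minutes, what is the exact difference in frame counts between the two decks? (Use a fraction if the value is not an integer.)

4 min = 240 s.
A emits 30000/1001 × 240 = 7200000/1001 frames; B emits 30 × 240 = 7200.
Difference = 7200/1001 frames (≈ 7.1928); B is ahead of A.

7200/1001 frames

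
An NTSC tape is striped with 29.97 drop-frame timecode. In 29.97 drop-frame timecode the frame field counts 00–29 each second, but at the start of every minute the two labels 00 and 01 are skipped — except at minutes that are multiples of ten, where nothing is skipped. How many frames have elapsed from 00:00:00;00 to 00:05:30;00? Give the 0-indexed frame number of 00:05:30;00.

Complete 10-minute blocks: 0, each 17982 frames → 0.
Remaining 5 whole minutes in the current block: 1800 + 4 × 1798 = 8992 frames.
Within the current minute: 30 × 30 + 0 − 2 = 898 (labels ;00/;01 skipped at this minute). Total = 0 + 8992 + 898 = 9890.

9890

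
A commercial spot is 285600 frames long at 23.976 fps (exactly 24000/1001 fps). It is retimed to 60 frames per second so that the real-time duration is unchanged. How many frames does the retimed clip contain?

714714 frames

Target frames = source frames × (target rate / source rate) = 285600 × (60)/(24000/1001) = 285600 × 1001/400 = 714714.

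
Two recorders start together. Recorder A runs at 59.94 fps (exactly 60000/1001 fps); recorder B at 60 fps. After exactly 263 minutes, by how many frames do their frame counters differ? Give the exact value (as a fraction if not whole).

263 min = 15780 s.
A emits 60000/1001 × 15780 = 946800000/1001 frames; B emits 60 × 15780 = 946800.
Difference = 946800/1001 frames (≈ 945.8541); B is ahead of A.

946800/1001 frames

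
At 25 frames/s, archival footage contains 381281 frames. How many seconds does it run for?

Running time = 381281 / (25) = 15251.24 s.

15251.24 seconds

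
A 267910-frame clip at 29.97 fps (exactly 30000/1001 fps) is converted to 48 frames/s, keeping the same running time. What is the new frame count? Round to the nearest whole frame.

Frames at target rate = 267910 × (48) / (30000/1001) = 53635582/125 ≈ 429084.656.
Nearest whole frame: 429085.

429085 frames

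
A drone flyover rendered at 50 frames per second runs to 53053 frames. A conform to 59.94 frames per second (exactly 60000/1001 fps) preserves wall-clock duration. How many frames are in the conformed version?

63600 frames

Target frames = source frames × (target rate / source rate) = 53053 × (60000/1001)/(50) = 53053 × 1200/1001 = 63600.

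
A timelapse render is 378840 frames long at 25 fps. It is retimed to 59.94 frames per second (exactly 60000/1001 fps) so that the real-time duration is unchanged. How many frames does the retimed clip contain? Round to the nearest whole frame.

Frames at target rate = 378840 × (60000/1001) / (25) = 11808000/13 ≈ 908307.692.
Nearest whole frame: 908308.

908308 frames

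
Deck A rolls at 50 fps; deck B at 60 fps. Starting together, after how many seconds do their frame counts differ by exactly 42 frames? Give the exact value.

4.2 seconds

The gap grows by |60 − 50| = 10 frames per second.
Time for a 42-frame gap: 42 ÷ (10) = 4.2 s.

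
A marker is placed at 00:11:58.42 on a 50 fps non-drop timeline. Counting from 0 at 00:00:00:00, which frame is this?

35942

Total seconds to the label: (0 × 3600 + 11 × 60 + 58) = 718.
Frame index = 718 × 50 + 42 = 35942.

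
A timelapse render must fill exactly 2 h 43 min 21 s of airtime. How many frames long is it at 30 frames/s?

294030 frames

2 h 43 min 21 s = 9801 s.
Frames = 9801 × 30 = 294030.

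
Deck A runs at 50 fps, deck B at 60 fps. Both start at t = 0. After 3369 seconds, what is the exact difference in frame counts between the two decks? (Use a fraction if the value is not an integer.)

33690 frames

A emits 50 × 3369 = 168450 frames; B emits 60 × 3369 = 202140.
Difference = 33690 frames; B is ahead of A.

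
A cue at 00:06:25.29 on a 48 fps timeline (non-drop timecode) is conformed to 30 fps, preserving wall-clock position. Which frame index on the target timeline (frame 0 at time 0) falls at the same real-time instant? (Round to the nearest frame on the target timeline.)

Source frame index: (0×3600 + 6×60 + 25) × 48 + 29 = 18509.
Real time: 18509 / (48) = 18509/48 s.
Target frame: (18509/48) × (30) = 92545/8 ≈ 11568.125 → 11568.

frame 11568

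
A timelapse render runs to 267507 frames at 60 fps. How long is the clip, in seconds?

4458.45 seconds

Running time = 267507 / (60) = 4458.45 s.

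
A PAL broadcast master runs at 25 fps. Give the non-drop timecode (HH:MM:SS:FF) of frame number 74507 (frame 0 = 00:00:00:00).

74507 ÷ 25 = 2980 full seconds, remainder 7 frames.
2980 s = 0 h 49 min 40 s.
Timecode: 00:49:40:07.

00:49:40:07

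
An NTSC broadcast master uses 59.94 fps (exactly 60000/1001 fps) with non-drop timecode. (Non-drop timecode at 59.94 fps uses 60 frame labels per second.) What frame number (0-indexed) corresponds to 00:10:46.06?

Total seconds to the label: (0 × 3600 + 10 × 60 + 46) = 646.
Frame index = 646 × 60 + 6 = 38766.

frame 38766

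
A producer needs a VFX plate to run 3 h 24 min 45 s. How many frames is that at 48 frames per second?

3 h 24 min 45 s = 12285 s.
Frames = 12285 × 48 = 589680.

589680 frames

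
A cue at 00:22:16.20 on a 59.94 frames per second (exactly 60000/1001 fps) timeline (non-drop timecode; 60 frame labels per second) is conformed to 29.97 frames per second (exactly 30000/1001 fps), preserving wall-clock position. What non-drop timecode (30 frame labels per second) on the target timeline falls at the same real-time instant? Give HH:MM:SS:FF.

Source frame index: (0×3600 + 22×60 + 16) × 60 + 20 = 80180.
Real time: 80180 / (60000/1001) = 4013009/3000 s.
Target frame: (4013009/3000) × (30000/1001) = 40090.
At 30 labels/s: frame 40090 → 00:22:16:10.

00:22:16:10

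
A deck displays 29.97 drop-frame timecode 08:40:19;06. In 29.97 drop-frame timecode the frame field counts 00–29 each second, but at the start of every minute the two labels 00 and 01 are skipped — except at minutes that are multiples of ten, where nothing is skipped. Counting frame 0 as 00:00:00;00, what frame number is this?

935640

Complete 10-minute blocks: 52, each 17982 frames → 935064.
Remaining 0 whole minutes in the current block: 0 frames.
Within the current minute: 19 × 30 + 6 = 576. Total = 935064 + 0 + 576 = 935640.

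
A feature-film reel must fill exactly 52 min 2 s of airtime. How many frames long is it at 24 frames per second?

52 min 2 s = 3122 s.
Frames = 3122 × 24 = 74928.

74928 frames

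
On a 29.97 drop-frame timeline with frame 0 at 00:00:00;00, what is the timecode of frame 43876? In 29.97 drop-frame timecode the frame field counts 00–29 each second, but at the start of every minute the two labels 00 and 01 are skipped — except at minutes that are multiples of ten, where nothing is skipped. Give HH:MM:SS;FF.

00:24:24;00

Each 10-minute DF block holds 10 × 60 × 30 − 9 × 2 = 17982 frames. 43876 ÷ 17982 → 2 full blocks, remainder 7912.
Within the partial block the first minute is 1800 frames and each further minute 1798, so 4 further minute boundaries passed. Total skipped labels = 18 × 2 + 2 × 4 = 44.
Non-drop label index = 43876 + 44 = 43920; at 30 labels/s that is 00:24:24:00, i.e. DF 00:24:24;00.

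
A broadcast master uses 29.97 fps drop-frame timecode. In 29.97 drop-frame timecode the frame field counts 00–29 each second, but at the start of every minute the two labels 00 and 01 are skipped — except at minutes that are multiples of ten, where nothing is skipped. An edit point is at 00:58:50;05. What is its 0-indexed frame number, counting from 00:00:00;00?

Complete 10-minute blocks: 5, each 17982 frames → 89910.
Remaining 8 whole minutes in the current block: 1800 + 7 × 1798 = 14386 frames.
Within the current minute: 50 × 30 + 5 − 2 = 1503 (labels ;00/;01 skipped at this minute). Total = 89910 + 14386 + 1503 = 105799.

105799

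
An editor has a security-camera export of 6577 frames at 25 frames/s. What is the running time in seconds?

Running time = 6577 / (25) = 263.08 s.

263.08 seconds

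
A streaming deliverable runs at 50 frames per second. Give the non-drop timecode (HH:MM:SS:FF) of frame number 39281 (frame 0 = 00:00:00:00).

00:13:05:31

39281 ÷ 50 = 785 full seconds, remainder 31 frames.
785 s = 0 h 13 min 5 s.
Timecode: 00:13:05:31.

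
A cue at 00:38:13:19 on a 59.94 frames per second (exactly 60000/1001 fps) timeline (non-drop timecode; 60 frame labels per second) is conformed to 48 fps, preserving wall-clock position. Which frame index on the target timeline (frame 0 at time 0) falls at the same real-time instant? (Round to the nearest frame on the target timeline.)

Source frame index: (0×3600 + 38×60 + 13) × 60 + 19 = 137599.
Real time: 137599 / (60000/1001) = 137736599/60000 s.
Target frame: (137736599/60000) × (48) = 137736599/1250 ≈ 110189.279 → 110189.

frame 110189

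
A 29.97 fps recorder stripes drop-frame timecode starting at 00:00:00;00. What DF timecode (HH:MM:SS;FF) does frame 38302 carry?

00:21:18;00

Ten DF minutes hold 17982 frames, so frame 38302 lies in block 2 (frames 35964–53945) with 2338 frames into that block.
The block's first minute is 1800 frames and the rest 1798 each; 2338 frames reaches minute 1, so 2 × 18 + 1 × 2 = 38 labels have been skipped so far.
Adding those back, label number 38302 + 38 = 38340 at 30 labels/s is 1278 s + 0 f = 0 h 21 min 18 s frame 0, i.e. 00:21:18;00.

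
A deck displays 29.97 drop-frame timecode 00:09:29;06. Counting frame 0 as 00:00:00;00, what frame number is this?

17058

As if non-drop at 30 labels/s: (0 × 3600 + 9 × 60 + 29) × 30 + 6 = 17076.
Minute boundaries passed: 9; those not divisible by 10: 9 − 0 = 9; dropped labels = 2 × 9 = 18.
Actual frame index = 17076 − 18 = 17058.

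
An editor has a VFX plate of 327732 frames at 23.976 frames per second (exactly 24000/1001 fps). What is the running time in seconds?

13669.1555 seconds

Running time = 327732 / (24000/1001) = 13669.1555 s.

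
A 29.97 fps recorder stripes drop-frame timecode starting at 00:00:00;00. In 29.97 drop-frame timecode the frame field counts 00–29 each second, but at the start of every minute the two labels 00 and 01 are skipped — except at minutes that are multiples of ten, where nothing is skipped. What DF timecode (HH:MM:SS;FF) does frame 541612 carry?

05:01:11;24

Ten DF minutes hold 17982 frames, so frame 541612 lies in block 30 (frames 539460–557441) with 2152 frames into that block.
The block's first minute is 1800 frames and the rest 1798 each; 2152 frames reaches minute 1, so 30 × 18 + 1 × 2 = 542 labels have been skipped so far.
Adding those back, label number 541612 + 542 = 542154 at 30 labels/s is 18071 s + 24 f = 5 h 1 min 11 s frame 24, i.e. 05:01:11;24.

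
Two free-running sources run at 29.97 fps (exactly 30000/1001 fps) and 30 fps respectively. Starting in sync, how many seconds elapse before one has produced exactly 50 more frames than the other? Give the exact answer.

5005/3 seconds

The gap grows by |30 − 30000/1001| = 30/1001 frames per second.
Time for a 50-frame gap: 50 ÷ (30/1001) = 5005/3 s.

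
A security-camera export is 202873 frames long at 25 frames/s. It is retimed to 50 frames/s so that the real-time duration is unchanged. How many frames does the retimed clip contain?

405746 frames

Frames at target rate = 202873 × (50) / (25) = 405746.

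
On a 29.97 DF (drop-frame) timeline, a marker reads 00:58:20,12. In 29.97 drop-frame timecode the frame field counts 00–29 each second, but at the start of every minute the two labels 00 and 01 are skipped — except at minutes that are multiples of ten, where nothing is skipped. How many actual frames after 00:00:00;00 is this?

Complete 10-minute blocks: 5, each 17982 frames → 89910.
Remaining 8 whole minutes in the current block: 1800 + 7 × 1798 = 14386 frames.
Within the current minute: 20 × 30 + 12 − 2 = 610 (labels ;00/;01 skipped at this minute). Total = 89910 + 14386 + 610 = 104906.

104906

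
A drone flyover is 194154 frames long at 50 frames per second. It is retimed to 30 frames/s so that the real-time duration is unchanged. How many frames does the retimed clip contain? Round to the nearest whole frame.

116492 frames

Frames at target rate = 194154 × (30) / (50) = 582462/5 ≈ 116492.400.
Nearest whole frame: 116492.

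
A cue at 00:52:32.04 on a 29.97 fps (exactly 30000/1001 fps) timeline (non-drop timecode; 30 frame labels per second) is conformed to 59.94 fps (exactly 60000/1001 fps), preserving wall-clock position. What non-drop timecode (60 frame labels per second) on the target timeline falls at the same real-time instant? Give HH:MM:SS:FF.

00:52:32:08

Source frame index: (0×3600 + 52×60 + 32) × 30 + 4 = 94564.
Real time: 94564 / (30000/1001) = 23664641/7500 s.
Target frame: (23664641/7500) × (60000/1001) = 189128.
At 60 labels/s: frame 189128 → 00:52:32:08.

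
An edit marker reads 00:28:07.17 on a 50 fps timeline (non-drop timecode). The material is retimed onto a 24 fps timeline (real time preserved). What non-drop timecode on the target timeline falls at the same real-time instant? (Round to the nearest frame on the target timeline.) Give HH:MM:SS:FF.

Source frame index: (0×3600 + 28×60 + 7) × 50 + 17 = 84367.
Real time: 84367 / (50) = 84367/50 s.
Target frame: (84367/50) × (24) = 1012404/25 ≈ 40496.160 → 40496.
At 24 labels/s: frame 40496 → 00:28:07:08.

00:28:07:08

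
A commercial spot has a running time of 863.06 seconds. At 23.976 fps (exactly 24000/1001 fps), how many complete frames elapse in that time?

20692 frames

Frames = 863.06 × 24000/1001 = 1883040/91 ≈ 20692.7473.
Complete frames: 20692.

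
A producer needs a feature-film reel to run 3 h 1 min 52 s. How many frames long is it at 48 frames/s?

523776 frames

3 h 1 min 52 s = 10912 s.
Frames = 10912 × 48 = 523776.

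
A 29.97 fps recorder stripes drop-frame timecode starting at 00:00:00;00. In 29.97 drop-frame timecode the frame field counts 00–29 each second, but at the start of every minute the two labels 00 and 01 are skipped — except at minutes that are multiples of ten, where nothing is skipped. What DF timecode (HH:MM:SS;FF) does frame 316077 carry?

Each 10-minute DF block holds 10 × 60 × 30 − 9 × 2 = 17982 frames. 316077 ÷ 17982 → 17 full blocks, remainder 10383.
Within the partial block the first minute is 1800 frames and each further minute 1798, so 5 further minute boundaries passed. Total skipped labels = 18 × 17 + 2 × 5 = 316.
Non-drop label index = 316077 + 316 = 316393; at 30 labels/s that is 02:55:46:13, i.e. DF 02:55:46;13.

02:55:46;13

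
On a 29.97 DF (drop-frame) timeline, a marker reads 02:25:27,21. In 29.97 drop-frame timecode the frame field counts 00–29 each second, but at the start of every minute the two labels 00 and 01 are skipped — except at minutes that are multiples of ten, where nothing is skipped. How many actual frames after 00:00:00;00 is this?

261569

Complete 10-minute blocks: 14, each 17982 frames → 251748.
Remaining 5 whole minutes in the current block: 1800 + 4 × 1798 = 8992 frames.
Within the current minute: 27 × 30 + 21 − 2 = 829 (labels ;00/;01 skipped at this minute). Total = 251748 + 8992 + 829 = 261569.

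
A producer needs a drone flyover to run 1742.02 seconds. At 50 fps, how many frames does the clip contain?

87101 frames

Frames = 1742.02 × 50 = 87101.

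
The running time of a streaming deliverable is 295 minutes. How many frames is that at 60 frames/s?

1062000 frames

295 min = 17700 s.
Frames = 17700 × 60 = 1062000.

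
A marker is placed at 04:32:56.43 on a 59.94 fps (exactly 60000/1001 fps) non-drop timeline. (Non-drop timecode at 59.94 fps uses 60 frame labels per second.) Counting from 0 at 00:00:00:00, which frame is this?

982603

Total seconds to the label: (4 × 3600 + 32 × 60 + 56) = 16376.
Frame index = 16376 × 60 + 43 = 982603.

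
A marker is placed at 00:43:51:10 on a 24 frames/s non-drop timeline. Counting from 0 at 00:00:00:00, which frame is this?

Total seconds to the label: (0 × 3600 + 43 × 60 + 51) = 2631.
Frame index = 2631 × 24 + 10 = 63154.

frame 63154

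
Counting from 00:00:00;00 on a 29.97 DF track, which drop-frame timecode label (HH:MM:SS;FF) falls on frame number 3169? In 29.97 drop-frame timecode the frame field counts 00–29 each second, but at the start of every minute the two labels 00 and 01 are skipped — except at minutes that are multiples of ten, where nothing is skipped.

00:01:45;21

Ten DF minutes hold 17982 frames, so frame 3169 lies in block 0 (frames 0–17981) with 3169 frames into that block.
The block's first minute is 1800 frames and the rest 1798 each; 3169 frames reaches minute 1, so 0 × 18 + 1 × 2 = 2 labels have been skipped so far.
Adding those back, label number 3169 + 2 = 3171 at 30 labels/s is 105 s + 21 f = 0 h 1 min 45 s frame 21, i.e. 00:01:45;21.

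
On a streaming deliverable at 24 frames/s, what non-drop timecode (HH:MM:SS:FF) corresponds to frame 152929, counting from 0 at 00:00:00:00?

01:46:12:01

152929 ÷ 24 = 6372 full seconds, remainder 1 frame.
6372 s = 1 h 46 min 12 s.
Timecode: 01:46:12:01.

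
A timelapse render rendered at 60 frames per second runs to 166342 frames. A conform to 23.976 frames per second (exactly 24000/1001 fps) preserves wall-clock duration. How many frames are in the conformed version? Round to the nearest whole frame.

Frames at target rate = 166342 × (24000/1001) / (60) = 6048800/91 ≈ 66470.330.
Nearest whole frame: 66470.

66470 frames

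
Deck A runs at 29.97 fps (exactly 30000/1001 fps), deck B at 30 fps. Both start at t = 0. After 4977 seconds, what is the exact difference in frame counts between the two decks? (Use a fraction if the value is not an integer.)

A emits 30000/1001 × 4977 = 21330000/143 frames; B emits 30 × 4977 = 149310.
Difference = 21330/143 frames (≈ 149.1608); B is ahead of A.

21330/143 frames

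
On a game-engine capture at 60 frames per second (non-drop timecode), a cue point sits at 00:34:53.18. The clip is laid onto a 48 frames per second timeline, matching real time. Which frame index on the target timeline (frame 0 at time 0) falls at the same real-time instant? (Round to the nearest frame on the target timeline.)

frame 100478

Source frame index: (0×3600 + 34×60 + 53) × 60 + 18 = 125598.
Real time: 125598 / (60) = 20933/10 s.
Target frame: (20933/10) × (48) = 502392/5 ≈ 100478.400 → 100478.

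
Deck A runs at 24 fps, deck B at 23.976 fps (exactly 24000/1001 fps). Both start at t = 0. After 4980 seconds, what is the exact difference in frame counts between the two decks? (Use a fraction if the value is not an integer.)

A emits 24 × 4980 = 119520 frames; B emits 24000/1001 × 4980 = 119520000/1001.
Difference = 119520/1001 frames (≈ 119.4006); B is behind A.

119520/1001 frames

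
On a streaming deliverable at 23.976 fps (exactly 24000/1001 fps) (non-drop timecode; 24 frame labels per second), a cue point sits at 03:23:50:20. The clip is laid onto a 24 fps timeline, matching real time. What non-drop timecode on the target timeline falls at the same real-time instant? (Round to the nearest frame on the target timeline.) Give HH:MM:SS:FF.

Source frame index: (3×3600 + 23×60 + 50) × 24 + 20 = 293540.
Real time: 293540 / (24000/1001) = 14691677/1200 s.
Target frame: (14691677/1200) × (24) = 14691677/50 ≈ 293833.540 → 293834.
At 24 labels/s: frame 293834 → 03:24:03:02.

03:24:03:02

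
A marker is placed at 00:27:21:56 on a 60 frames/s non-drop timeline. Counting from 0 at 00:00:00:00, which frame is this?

98516

Total seconds to the label: (0 × 3600 + 27 × 60 + 21) = 1641.
Frame index = 1641 × 60 + 56 = 98516.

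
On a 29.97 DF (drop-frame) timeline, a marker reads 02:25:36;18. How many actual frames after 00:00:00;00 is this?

As if non-drop at 30 labels/s: (2 × 3600 + 25 × 60 + 36) × 30 + 18 = 262098.
Minute boundaries passed: 145; those not divisible by 10: 145 − 14 = 131; dropped labels = 2 × 131 = 262.
Actual frame index = 262098 − 262 = 261836.

261836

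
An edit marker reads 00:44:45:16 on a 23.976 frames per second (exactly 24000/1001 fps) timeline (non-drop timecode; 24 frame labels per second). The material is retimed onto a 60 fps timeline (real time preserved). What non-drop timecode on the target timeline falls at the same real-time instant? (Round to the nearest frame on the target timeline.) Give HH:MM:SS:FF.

Source frame index: (0×3600 + 44×60 + 45) × 24 + 16 = 64456.
Real time: 64456 / (24000/1001) = 8065057/3000 s.
Target frame: (8065057/3000) × (60) = 8065057/50 ≈ 161301.140 → 161301.
At 60 labels/s: frame 161301 → 00:44:48:21.

00:44:48:21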